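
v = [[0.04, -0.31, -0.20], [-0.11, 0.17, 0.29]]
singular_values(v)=[0.5, 0.13]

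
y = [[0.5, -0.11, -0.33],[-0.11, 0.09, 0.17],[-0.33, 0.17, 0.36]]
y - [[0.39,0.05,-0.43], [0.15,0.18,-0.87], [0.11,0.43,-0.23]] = [[0.11,-0.16,0.10], [-0.26,-0.09,1.04], [-0.44,-0.26,0.59]]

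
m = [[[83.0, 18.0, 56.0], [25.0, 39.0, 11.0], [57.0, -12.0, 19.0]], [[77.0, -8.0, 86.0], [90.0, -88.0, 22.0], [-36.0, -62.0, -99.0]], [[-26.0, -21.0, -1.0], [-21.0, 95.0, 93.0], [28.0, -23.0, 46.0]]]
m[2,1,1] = 95.0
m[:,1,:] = [[25.0, 39.0, 11.0], [90.0, -88.0, 22.0], [-21.0, 95.0, 93.0]]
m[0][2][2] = 19.0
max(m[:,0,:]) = 86.0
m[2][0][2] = -1.0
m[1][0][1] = -8.0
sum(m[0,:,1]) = 45.0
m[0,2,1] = -12.0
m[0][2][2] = 19.0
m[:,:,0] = [[83.0, 25.0, 57.0], [77.0, 90.0, -36.0], [-26.0, -21.0, 28.0]]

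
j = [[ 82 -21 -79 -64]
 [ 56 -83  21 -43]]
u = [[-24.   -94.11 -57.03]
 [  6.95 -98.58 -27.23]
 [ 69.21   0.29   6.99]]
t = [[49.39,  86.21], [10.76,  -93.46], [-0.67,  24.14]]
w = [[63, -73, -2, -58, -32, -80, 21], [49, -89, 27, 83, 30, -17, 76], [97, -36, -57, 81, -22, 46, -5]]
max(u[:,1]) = 0.29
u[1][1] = -98.58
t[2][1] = 24.14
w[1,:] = [49, -89, 27, 83, 30, -17, 76]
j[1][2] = 21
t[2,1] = 24.14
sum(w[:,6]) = 92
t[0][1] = 86.21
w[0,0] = 63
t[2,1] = 24.14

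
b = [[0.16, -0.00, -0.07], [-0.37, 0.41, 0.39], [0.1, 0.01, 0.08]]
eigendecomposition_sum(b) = [[0.00+0.00j, -0.00-0.00j, -0.00+0.00j], [-0.37+0.00j, (0.41+0j), (0.54-0j)], [(-0.01+0j), 0.01+0.00j, (0.01-0j)]] + [[0.08+0.00j,-0j,-0.03+0.05j], [-0.00+0.11j,0.00+0.00j,(-0.07-0.04j)], [(0.05-0.08j),-0.00-0.00j,0.03+0.07j]] + [[0.08-0.00j, 0.00+0.00j, (-0.03-0.05j)],[-0.00-0.11j, 0.00-0.00j, (-0.07+0.04j)],[(0.05+0.08j), (-0+0j), (0.03-0.07j)]]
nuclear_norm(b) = 0.92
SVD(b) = [[-0.19, -0.64, -0.74], [0.98, -0.13, -0.14], [-0.01, -0.76, 0.65]] @ diag([0.6884774984409067, 0.15821798314963423, 0.07117446135105877]) @ [[-0.57, 0.58, 0.57], [-0.82, -0.39, -0.42], [-0.02, -0.71, 0.70]]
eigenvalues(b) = [(0.42+0j), (0.11+0.07j), (0.11-0.07j)]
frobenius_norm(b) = 0.71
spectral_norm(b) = 0.69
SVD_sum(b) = [[0.08, -0.08, -0.08], [-0.39, 0.39, 0.39], [0.00, -0.0, -0.0]] + [[0.08, 0.04, 0.04], [0.02, 0.01, 0.01], [0.1, 0.05, 0.05]] + [[0.0, 0.04, -0.04], [0.00, 0.01, -0.01], [-0.0, -0.03, 0.03]]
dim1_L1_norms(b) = [0.23, 1.17, 0.19]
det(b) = 0.01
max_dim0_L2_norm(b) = 0.42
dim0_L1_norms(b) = [0.63, 0.42, 0.54]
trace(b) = 0.65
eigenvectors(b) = [[(-0.01+0j), 0.01-0.47j, (0.01+0.47j)], [(1+0j), 0.66+0.00j, (0.66-0j)], [0.03+0.00j, -0.49-0.32j, (-0.49+0.32j)]]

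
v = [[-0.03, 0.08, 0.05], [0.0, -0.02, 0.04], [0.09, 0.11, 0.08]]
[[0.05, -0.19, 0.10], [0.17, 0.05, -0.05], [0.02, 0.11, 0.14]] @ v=[[0.01,0.02,0.0],[-0.01,0.01,0.01],[0.01,0.01,0.02]]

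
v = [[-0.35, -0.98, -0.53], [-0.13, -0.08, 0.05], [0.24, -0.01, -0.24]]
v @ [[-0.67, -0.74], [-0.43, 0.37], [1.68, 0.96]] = [[-0.23, -0.61],  [0.21, 0.11],  [-0.56, -0.41]]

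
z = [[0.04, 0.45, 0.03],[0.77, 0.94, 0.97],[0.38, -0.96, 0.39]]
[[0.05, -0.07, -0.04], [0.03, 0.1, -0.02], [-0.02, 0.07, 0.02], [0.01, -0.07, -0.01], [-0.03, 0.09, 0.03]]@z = [[-0.07, -0.00, -0.08], [0.07, 0.13, 0.09], [0.06, 0.04, 0.08], [-0.06, -0.05, -0.07], [0.08, 0.04, 0.10]]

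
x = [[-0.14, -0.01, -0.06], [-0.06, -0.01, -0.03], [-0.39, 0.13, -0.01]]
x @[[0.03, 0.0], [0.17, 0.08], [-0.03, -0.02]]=[[-0.0, 0.00], [-0.00, -0.0], [0.01, 0.01]]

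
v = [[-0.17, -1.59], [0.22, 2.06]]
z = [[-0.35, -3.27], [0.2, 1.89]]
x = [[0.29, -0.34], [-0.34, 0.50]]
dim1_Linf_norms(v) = [1.59, 2.06]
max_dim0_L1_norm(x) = 0.84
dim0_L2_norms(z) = [0.4, 3.78]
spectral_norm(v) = 2.62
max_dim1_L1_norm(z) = 3.62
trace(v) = 1.89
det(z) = -0.01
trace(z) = 1.54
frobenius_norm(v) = 2.62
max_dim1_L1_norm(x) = 0.84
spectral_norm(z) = 3.80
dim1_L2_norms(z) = [3.29, 1.9]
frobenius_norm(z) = 3.80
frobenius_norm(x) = 0.75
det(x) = 0.03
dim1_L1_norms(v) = [1.76, 2.28]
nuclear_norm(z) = 3.80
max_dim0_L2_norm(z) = 3.78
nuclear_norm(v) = 2.62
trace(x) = 0.79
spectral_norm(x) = 0.75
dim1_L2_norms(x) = [0.45, 0.6]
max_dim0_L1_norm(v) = 3.65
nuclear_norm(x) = 0.79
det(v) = -0.00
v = x @ z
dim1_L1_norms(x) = [0.63, 0.84]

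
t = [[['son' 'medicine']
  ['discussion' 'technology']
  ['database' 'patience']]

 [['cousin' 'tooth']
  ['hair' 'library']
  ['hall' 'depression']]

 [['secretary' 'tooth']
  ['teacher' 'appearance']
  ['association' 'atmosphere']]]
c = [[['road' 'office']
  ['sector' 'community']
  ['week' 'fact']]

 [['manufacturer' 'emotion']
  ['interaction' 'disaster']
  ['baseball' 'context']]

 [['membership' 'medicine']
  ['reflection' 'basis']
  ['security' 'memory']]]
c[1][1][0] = 'interaction'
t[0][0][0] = 'son'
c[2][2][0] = 'security'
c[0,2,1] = 'fact'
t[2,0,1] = 'tooth'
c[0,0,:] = ['road', 'office']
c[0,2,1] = 'fact'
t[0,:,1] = ['medicine', 'technology', 'patience']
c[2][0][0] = 'membership'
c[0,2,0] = 'week'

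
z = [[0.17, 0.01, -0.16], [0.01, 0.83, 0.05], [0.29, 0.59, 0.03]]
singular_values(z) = [1.04, 0.3, 0.12]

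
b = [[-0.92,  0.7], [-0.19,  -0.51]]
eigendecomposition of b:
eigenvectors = [[0.89+0.00j,(0.89-0j)], [(0.26+0.38j),0.26-0.38j]]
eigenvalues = [(-0.72+0.3j), (-0.72-0.3j)]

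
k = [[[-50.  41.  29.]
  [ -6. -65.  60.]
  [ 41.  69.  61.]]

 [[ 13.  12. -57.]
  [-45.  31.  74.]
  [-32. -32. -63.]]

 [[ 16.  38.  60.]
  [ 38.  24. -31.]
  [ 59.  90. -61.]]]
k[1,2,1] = -32.0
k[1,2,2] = -63.0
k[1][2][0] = -32.0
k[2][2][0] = 59.0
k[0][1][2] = 60.0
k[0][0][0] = -50.0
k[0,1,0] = -6.0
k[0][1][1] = -65.0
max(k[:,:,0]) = 59.0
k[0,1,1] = -65.0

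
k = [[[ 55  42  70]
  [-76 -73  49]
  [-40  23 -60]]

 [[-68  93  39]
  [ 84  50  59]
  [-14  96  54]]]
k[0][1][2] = 49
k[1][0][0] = -68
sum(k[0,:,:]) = -10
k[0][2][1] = 23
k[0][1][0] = -76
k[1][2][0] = -14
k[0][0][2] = 70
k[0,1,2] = 49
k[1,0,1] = 93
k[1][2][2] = 54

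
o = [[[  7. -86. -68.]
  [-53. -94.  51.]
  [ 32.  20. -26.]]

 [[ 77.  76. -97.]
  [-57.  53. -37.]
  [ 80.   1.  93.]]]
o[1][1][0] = -57.0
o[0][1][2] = 51.0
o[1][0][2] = -97.0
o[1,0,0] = 77.0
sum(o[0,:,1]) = -160.0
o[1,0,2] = -97.0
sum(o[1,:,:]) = 189.0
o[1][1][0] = -57.0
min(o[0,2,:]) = -26.0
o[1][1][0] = -57.0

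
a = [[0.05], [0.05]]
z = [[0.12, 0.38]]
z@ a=[[0.02]]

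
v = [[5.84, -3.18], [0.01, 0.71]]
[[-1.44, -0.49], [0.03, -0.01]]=v@[[-0.22,-0.09], [0.05,-0.01]]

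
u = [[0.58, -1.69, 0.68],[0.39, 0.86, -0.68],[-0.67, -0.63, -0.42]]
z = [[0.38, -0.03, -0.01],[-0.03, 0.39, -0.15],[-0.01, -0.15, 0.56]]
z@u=[[0.22, -0.66, 0.28],  [0.24, 0.48, -0.22],  [-0.44, -0.46, -0.14]]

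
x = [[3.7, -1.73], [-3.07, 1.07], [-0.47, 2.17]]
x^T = [[3.70, -3.07, -0.47], [-1.73, 1.07, 2.17]]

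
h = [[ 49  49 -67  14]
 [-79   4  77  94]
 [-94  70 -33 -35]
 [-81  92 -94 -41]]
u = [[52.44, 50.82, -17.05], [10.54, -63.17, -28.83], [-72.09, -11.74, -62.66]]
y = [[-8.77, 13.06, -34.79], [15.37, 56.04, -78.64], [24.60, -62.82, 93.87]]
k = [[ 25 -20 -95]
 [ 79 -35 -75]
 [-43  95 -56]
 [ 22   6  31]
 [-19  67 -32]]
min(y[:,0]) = -8.77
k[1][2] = -75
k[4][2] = -32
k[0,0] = 25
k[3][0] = 22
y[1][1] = 56.04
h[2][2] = -33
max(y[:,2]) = 93.87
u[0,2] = -17.05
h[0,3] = 14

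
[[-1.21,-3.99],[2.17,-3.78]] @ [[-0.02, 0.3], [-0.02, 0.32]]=[[0.1, -1.64],[0.03, -0.56]]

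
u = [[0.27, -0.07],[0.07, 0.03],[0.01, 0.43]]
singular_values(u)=[0.44, 0.28]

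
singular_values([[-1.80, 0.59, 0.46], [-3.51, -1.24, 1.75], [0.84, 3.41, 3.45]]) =[4.95, 4.42, 0.98]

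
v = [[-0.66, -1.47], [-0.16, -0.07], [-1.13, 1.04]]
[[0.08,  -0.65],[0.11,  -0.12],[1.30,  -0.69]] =v @ [[-0.85, 0.72], [0.33, 0.12]]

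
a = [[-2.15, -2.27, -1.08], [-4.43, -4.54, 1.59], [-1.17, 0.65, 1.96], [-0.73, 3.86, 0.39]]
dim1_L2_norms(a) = [3.31, 6.54, 2.37, 3.95]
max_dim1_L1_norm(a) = 10.56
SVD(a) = [[-0.39, -0.12, 0.73], [-0.85, 0.32, -0.1], [-0.05, 0.58, -0.44], [0.35, 0.74, 0.51]] @ diag([7.549696319683849, 3.7576415303588093, 1.9509524878568563]) @ [[0.59, 0.80, -0.12], [-0.63, 0.54, 0.55], [-0.51, 0.25, -0.83]]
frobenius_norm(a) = 8.66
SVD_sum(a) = [[-1.73, -2.37, 0.35], [-3.76, -5.15, 0.76], [-0.23, -0.32, 0.05], [1.53, 2.10, -0.31]] + [[0.30, -0.25, -0.26], [-0.77, 0.66, 0.67], [-1.38, 1.18, 1.2], [-1.76, 1.51, 1.53]] + [[-0.72, 0.35, -1.17], [0.10, -0.05, 0.16], [0.44, -0.21, 0.72], [-0.51, 0.25, -0.83]]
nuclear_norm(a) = 13.26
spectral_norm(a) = 7.55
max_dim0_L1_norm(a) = 11.32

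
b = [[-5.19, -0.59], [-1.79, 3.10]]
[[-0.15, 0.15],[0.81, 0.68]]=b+[[5.04, 0.74], [2.6, -2.42]]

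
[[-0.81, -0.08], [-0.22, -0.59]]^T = [[-0.81, -0.22],[-0.08, -0.59]]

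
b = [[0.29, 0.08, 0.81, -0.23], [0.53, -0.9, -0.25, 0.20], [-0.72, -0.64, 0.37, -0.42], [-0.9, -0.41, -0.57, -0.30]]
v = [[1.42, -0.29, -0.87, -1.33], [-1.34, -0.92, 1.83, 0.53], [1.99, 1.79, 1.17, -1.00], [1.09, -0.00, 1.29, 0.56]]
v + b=[[1.71, -0.21, -0.06, -1.56],[-0.81, -1.82, 1.58, 0.73],[1.27, 1.15, 1.54, -1.42],[0.19, -0.41, 0.72, 0.26]]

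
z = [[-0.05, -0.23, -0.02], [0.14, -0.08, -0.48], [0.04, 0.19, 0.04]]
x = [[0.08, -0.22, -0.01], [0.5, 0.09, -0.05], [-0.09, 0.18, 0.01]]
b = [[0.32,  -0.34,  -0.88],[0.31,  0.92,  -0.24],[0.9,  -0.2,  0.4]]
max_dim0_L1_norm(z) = 0.54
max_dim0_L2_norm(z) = 0.48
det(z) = 0.00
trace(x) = 0.18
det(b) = 1.00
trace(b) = 1.64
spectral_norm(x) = 0.52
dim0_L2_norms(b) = [1.0, 1.0, 1.0]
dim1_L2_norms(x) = [0.23, 0.51, 0.2]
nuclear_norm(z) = 0.81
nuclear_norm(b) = 3.00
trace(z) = -0.09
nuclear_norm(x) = 0.82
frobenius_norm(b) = 1.73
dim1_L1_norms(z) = [0.3, 0.7, 0.27]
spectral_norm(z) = 0.51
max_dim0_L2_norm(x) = 0.51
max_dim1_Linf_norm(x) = 0.5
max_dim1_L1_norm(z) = 0.7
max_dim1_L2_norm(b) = 1.0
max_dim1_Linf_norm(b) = 0.92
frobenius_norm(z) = 0.59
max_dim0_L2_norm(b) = 1.0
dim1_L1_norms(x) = [0.31, 0.64, 0.28]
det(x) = -0.00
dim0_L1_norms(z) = [0.23, 0.5, 0.54]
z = x @ b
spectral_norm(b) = 1.01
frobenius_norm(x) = 0.60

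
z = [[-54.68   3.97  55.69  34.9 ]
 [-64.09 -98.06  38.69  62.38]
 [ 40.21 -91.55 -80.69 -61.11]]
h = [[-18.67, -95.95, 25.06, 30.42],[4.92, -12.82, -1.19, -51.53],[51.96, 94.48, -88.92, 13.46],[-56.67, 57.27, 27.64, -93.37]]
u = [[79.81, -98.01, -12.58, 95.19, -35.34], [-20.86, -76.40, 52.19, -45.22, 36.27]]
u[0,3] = 95.19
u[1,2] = 52.19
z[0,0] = -54.68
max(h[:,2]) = 27.64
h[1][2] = -1.19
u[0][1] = -98.01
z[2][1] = -91.55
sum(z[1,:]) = -61.080000000000005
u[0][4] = -35.34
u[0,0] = 79.81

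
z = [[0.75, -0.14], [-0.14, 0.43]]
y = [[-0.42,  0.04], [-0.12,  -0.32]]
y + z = [[0.33, -0.10], [-0.26, 0.11]]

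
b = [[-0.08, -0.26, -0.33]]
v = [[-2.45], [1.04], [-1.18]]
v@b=[[0.2, 0.64, 0.81], [-0.08, -0.27, -0.34], [0.09, 0.31, 0.39]]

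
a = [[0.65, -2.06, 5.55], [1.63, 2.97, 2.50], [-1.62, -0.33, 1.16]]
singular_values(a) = [6.32, 3.85, 1.59]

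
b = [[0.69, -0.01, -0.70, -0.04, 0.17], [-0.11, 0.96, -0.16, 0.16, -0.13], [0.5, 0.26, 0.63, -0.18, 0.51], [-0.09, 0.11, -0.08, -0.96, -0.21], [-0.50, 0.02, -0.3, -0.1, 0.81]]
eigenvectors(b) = [[0.05+0.00j, (0.16+0.57j), 0.16-0.57j, 0.11-0.38j, 0.11+0.38j], [-0.07+0.00j, (-0.07+0.16j), (-0.07-0.16j), (-0.68+0j), (-0.68-0j)], [(0.08+0j), (0.65+0j), 0.65-0.00j, -0.07+0.28j, -0.07-0.28j], [0.99+0.00j, -0.05-0.05j, (-0.05+0.05j), (-0.05-0.05j), -0.05+0.05j], [0.08+0.00j, -0.22+0.39j, (-0.22-0.39j), 0.10+0.53j, (0.1-0.53j)]]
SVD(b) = [[0.45, -0.17, -0.19, -0.61, 0.6], [0.01, 0.4, 0.84, -0.36, -0.0], [-0.56, -0.74, 0.30, -0.12, 0.19], [-0.16, 0.28, 0.11, 0.54, 0.77], [0.68, -0.44, 0.39, 0.44, -0.07]] @ diag([1.0068593504231045, 1.002715250457011, 1.0012176432074689, 0.9969506561915866, 0.994358584724719]) @ [[-0.29,-0.14,-0.86,0.17,0.37],  [-0.33,0.21,-0.30,-0.02,-0.87],  [-0.27,0.91,0.06,-0.05,0.3],  [-0.71,-0.30,0.23,-0.58,0.13],  [0.48,0.13,-0.34,-0.8,-0.01]]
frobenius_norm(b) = 2.24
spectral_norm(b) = 1.01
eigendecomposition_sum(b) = [[(-0+0j),  -0j,  (-0+0j),  (-0.05-0j),  (-0+0j)], [-0j,  (-0+0j),  0.01-0.00j,  0.07+0.00j,  (0.01-0j)], [-0.00+0.00j,  0.01-0.00j,  (-0.01+0j),  (-0.08-0j),  -0.01+0.00j], [-0.05+0.00j,  0.07-0.00j,  (-0.08+0j),  -0.98-0.00j,  (-0.08+0j)], [-0.00+0.00j,  0.01-0.00j,  -0.01+0.00j,  (-0.08-0j),  -0.01+0.00j]] + [[(0.19+0.29j), (0.1+0.03j), -0.24+0.30j, (-0.01-0.04j), 0.26+0.05j],[(-0.01+0.1j), (0.02+0.02j), (-0.11+0.02j), (0.01-0.01j), (0.05+0.06j)],[0.36-0.12j, (0.06-0.1j), (0.24+0.34j), (-0.04-0.01j), (0.13-0.26j)],[(-0.04-0.02j), (-0.01+0j), 0.01-0.04j, 0j, -0.03+0.01j],[(-0.05+0.26j), (0.04+0.07j), (-0.29+0.03j), (0.02-0.02j), 0.12+0.17j]] + [[0.19-0.29j, (0.1-0.03j), -0.24-0.30j, -0.01+0.04j, 0.26-0.05j], [(-0.01-0.1j), (0.02-0.02j), (-0.11-0.02j), (0.01+0.01j), (0.05-0.06j)], [0.36+0.12j, 0.06+0.10j, 0.24-0.34j, -0.04+0.01j, 0.13+0.26j], [(-0.04+0.02j), -0.01-0.00j, (0.01+0.04j), -0j, (-0.03-0.01j)], [(-0.05-0.26j), 0.04-0.07j, -0.29-0.03j, (0.02+0.02j), 0.12-0.17j]] + [[(0.15+0.02j), -0.10+0.25j, (-0.11-0.02j), (0.01+0.03j), -0.17-0.12j], [-0.04-0.26j, (0.47+0.05j), 0.03+0.19j, (0.04-0.03j), -0.12+0.35j], [-0.11-0.01j, (0.07-0.18j), 0.08+0.01j, -0.01-0.02j, (0.13+0.08j)], [0.01-0.02j, (0.03+0.04j), -0.01+0.02j, (0.01+0j), (-0.03+0.02j)], [(-0.2+0.07j), -0.03-0.37j, (0.14-0.05j), (-0.03-0.03j), 0.29+0.04j]] + [[(0.15-0.02j), (-0.1-0.25j), (-0.11+0.02j), (0.01-0.03j), (-0.17+0.12j)],[(-0.04+0.26j), 0.47-0.05j, (0.03-0.19j), (0.04+0.03j), -0.12-0.35j],[(-0.11+0.01j), 0.07+0.18j, 0.08-0.01j, (-0.01+0.02j), 0.13-0.08j],[0.01+0.02j, (0.03-0.04j), -0.01-0.02j, (0.01-0j), (-0.03-0.02j)],[-0.20-0.07j, (-0.03+0.37j), 0.14+0.05j, (-0.03+0.03j), (0.29-0.04j)]]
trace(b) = 2.13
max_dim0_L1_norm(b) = 1.89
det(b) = -1.00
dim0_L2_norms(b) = [1.0, 1.0, 1.0, 1.0, 1.0]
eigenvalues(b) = [(-1+0j), (0.57+0.83j), (0.57-0.83j), (0.99+0.12j), (0.99-0.12j)]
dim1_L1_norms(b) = [1.61, 1.52, 2.08, 1.45, 1.73]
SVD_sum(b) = [[-0.13, -0.07, -0.39, 0.08, 0.17], [-0.00, -0.00, -0.01, 0.00, 0.0], [0.16, 0.08, 0.48, -0.09, -0.21], [0.05, 0.02, 0.13, -0.03, -0.06], [-0.20, -0.1, -0.58, 0.11, 0.25]] + [[0.05, -0.04, 0.05, 0.00, 0.14], [-0.13, 0.08, -0.12, -0.01, -0.35], [0.24, -0.16, 0.22, 0.01, 0.64], [-0.09, 0.06, -0.08, -0.01, -0.24], [0.15, -0.09, 0.13, 0.01, 0.39]] + [[0.05, -0.17, -0.01, 0.01, -0.06], [-0.23, 0.77, 0.05, -0.04, 0.26], [-0.08, 0.28, 0.02, -0.02, 0.09], [-0.03, 0.1, 0.01, -0.01, 0.03], [-0.11, 0.35, 0.02, -0.02, 0.12]] + [[0.43, 0.18, -0.14, 0.35, -0.08],[0.26, 0.11, -0.08, 0.21, -0.05],[0.08, 0.04, -0.03, 0.07, -0.01],[-0.38, -0.16, 0.13, -0.31, 0.07],[-0.31, -0.13, 0.10, -0.25, 0.06]] + [[0.29,0.08,-0.21,-0.48,-0.01], [-0.0,-0.0,0.0,0.0,0.0], [0.09,0.02,-0.07,-0.15,-0.00], [0.37,0.1,-0.26,-0.61,-0.01], [-0.03,-0.01,0.02,0.05,0.0]]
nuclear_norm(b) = 5.00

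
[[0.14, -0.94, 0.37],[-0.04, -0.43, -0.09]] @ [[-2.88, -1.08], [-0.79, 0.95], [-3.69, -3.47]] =[[-1.03, -2.33], [0.79, -0.05]]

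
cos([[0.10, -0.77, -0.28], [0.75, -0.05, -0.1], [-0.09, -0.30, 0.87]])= [[1.29, -0.02, 0.09], [-0.02, 1.29, 0.14], [0.15, 0.09, 0.63]]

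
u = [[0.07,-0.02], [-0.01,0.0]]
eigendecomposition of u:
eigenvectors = [[0.99, 0.27], [-0.14, 0.96]]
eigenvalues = [0.07, -0.0]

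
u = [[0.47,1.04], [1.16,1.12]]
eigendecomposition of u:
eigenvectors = [[-0.79,  -0.58], [0.62,  -0.82]]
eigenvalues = [-0.35, 1.94]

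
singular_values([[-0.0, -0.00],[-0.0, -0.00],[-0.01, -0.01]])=[0.01, 0.0]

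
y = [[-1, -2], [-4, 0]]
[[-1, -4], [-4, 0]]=y @ [[1, 0], [0, 2]]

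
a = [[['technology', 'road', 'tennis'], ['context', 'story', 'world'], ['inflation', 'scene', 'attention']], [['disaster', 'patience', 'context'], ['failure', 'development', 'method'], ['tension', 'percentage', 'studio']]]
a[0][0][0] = 'technology'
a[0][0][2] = 'tennis'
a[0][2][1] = 'scene'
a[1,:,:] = [['disaster', 'patience', 'context'], ['failure', 'development', 'method'], ['tension', 'percentage', 'studio']]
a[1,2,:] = ['tension', 'percentage', 'studio']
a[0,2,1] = 'scene'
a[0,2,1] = 'scene'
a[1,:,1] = ['patience', 'development', 'percentage']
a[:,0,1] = ['road', 'patience']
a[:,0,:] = [['technology', 'road', 'tennis'], ['disaster', 'patience', 'context']]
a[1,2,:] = ['tension', 'percentage', 'studio']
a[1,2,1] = 'percentage'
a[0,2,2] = 'attention'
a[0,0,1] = 'road'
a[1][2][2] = 'studio'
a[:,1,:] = [['context', 'story', 'world'], ['failure', 'development', 'method']]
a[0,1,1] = 'story'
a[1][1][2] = 'method'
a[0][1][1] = 'story'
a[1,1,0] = 'failure'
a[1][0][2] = 'context'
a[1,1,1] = 'development'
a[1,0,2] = 'context'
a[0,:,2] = ['tennis', 'world', 'attention']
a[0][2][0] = 'inflation'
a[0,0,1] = 'road'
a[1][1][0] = 'failure'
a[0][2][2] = 'attention'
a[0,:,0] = ['technology', 'context', 'inflation']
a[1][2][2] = 'studio'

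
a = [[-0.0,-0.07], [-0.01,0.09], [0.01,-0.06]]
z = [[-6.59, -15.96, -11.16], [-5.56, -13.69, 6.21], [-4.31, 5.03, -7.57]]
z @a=[[0.05, -0.31], [0.20, -1.22], [-0.13, 1.21]]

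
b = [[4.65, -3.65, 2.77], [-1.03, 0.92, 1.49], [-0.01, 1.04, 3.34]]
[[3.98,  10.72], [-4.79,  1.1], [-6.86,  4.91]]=b@[[1.36, 0.75], [-0.74, -0.70], [-1.82, 1.69]]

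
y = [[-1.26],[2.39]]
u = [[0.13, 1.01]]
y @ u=[[-0.16, -1.27], [0.31, 2.41]]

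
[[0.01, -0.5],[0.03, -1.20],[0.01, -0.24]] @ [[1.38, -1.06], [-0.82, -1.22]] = [[0.42, 0.6], [1.03, 1.43], [0.21, 0.28]]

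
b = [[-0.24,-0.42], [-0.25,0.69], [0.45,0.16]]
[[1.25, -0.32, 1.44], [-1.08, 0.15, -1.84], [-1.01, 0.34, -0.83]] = b @ [[-1.5, 0.6, -0.80], [-2.11, 0.43, -2.96]]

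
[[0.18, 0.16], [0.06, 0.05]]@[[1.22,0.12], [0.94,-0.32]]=[[0.37,-0.03], [0.12,-0.01]]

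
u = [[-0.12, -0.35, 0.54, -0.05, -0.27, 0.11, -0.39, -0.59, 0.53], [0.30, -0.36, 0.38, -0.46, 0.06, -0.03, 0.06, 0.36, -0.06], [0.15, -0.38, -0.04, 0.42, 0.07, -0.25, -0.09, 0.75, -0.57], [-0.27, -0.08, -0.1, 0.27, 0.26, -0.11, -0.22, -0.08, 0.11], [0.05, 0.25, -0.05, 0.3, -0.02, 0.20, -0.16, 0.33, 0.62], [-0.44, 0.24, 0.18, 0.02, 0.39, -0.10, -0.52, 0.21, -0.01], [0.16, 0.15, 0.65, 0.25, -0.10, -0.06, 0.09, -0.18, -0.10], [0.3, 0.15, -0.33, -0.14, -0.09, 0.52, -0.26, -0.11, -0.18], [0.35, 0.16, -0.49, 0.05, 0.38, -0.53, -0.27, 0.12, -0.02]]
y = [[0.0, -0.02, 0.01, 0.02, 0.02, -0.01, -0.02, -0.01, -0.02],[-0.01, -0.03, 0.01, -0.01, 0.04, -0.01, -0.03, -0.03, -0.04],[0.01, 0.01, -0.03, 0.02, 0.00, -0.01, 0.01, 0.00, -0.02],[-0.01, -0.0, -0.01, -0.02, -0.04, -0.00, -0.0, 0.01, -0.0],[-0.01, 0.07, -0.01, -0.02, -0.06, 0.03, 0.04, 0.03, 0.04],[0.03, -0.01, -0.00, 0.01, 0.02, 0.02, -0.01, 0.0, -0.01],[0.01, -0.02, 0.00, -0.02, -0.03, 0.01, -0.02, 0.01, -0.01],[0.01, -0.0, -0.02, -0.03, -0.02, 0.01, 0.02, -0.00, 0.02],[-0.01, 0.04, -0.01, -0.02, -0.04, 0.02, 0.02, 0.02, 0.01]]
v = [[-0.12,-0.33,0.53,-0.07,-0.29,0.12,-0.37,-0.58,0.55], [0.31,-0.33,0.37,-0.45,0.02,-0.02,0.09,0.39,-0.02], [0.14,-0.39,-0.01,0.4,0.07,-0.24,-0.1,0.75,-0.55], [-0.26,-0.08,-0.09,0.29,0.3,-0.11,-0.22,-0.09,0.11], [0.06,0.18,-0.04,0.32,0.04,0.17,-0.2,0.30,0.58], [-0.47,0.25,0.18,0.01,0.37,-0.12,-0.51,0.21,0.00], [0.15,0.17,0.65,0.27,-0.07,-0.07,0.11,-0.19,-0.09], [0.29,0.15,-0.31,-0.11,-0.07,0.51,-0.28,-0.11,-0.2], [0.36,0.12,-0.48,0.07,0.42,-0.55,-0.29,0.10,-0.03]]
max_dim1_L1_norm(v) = 2.96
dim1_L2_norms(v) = [1.13, 0.84, 1.13, 0.58, 0.8, 0.88, 0.78, 0.78, 0.98]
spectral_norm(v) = 1.52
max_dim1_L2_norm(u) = 1.14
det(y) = -0.00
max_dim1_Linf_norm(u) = 0.75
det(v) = 0.06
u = v + y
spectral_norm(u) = 1.53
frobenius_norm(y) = 0.20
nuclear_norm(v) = 7.37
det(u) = 0.05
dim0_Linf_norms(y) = [0.03, 0.07, 0.03, 0.03, 0.06, 0.03, 0.04, 0.03, 0.04]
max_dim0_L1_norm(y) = 0.27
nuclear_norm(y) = 0.41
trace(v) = -0.28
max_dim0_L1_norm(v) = 2.72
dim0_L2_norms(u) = [0.8, 0.77, 1.12, 0.8, 0.68, 0.83, 0.81, 1.12, 1.02]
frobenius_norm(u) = 2.69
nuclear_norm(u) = 7.37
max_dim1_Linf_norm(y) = 0.07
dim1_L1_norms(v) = [2.96, 2.0, 2.65, 1.55, 1.89, 2.12, 1.77, 2.03, 2.42]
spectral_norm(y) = 0.17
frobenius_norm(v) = 2.68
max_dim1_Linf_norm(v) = 0.75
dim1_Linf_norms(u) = [0.59, 0.46, 0.75, 0.27, 0.62, 0.52, 0.65, 0.52, 0.53]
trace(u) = -0.41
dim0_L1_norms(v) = [2.16, 2.0, 2.66, 1.99, 1.65, 1.91, 2.17, 2.72, 2.13]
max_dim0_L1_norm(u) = 2.76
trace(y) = -0.13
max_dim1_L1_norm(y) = 0.31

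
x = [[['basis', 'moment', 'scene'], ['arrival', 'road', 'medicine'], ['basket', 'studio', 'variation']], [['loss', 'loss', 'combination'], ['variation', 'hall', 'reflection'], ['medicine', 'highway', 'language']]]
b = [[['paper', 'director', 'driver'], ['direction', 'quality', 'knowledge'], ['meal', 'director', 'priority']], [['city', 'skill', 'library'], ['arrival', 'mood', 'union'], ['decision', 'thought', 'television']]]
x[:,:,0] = [['basis', 'arrival', 'basket'], ['loss', 'variation', 'medicine']]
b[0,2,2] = 'priority'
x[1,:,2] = ['combination', 'reflection', 'language']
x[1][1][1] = 'hall'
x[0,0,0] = 'basis'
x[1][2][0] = 'medicine'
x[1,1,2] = 'reflection'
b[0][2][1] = 'director'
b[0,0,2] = 'driver'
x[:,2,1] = ['studio', 'highway']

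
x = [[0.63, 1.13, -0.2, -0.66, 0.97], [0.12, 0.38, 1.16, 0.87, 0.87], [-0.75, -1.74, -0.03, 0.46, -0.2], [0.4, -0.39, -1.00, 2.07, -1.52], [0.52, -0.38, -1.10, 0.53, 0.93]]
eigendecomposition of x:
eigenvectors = [[(-0.09-0.3j), -0.09+0.30j, (-0.83+0j), (0.29+0.36j), (0.29-0.36j)], [(0.57+0j), (0.57-0j), (0.4+0j), (-0.29+0.12j), -0.29-0.12j], [(0.13+0.52j), 0.13-0.52j, (-0.31+0j), (-0.07-0.27j), (-0.07+0.27j)], [-0.24+0.33j, -0.24-0.33j, (0.2+0j), (-0.65+0j), -0.65-0.00j], [(-0.13+0.33j), -0.13-0.33j, (0.15+0j), (0.13+0.4j), 0.13-0.40j]]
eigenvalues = [(0.07+1.99j), (0.07-1.99j), (-0+0j), (1.92+0.36j), (1.92-0.36j)]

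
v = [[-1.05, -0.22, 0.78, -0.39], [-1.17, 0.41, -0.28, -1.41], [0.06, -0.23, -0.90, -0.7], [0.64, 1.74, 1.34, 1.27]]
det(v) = -0.44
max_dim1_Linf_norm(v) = 1.74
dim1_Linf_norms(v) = [1.05, 1.41, 0.9, 1.74]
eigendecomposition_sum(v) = [[(-0.14-0.05j), -0.05+0.24j, -0.19+0.12j, -0.27-0.03j], [(-0.42+0.06j), 0.21+0.69j, -0.33+0.57j, -0.72+0.30j], [(-0.16-0.09j), (-0.12+0.3j), -0.27+0.11j, -0.34-0.09j], [(0.23+0.53j), (0.84-0.54j), 0.87+0.23j, 0.67+0.85j]] + [[(-0.14+0.05j), -0.05-0.24j, -0.19-0.12j, (-0.27+0.03j)], [-0.42-0.06j, (0.21-0.69j), -0.33-0.57j, (-0.72-0.3j)], [(-0.16+0.09j), -0.12-0.30j, (-0.27-0.11j), -0.34+0.09j], [0.23-0.53j, (0.84+0.54j), (0.87-0.23j), (0.67-0.85j)]] + [[-0.84+0.00j, -0.08-0.00j, (1.08+0j), (0.12+0j)], [-0.31+0.00j, -0.03-0.00j, (0.4+0j), (0.04+0j)], [0.34-0.00j, (0.03+0j), (-0.43-0j), -0.05-0.00j], [(0.24-0j), (0.02+0j), -0.31-0.00j, -0.03-0.00j]] + [[0.06-0.00j, (-0.04+0j), 0.09-0.00j, (0.03-0j)], [-0.02+0.00j, 0.01-0.00j, (-0.03+0j), -0.01+0.00j], [0.05-0.00j, -0.03+0.00j, (0.08-0j), 0.02-0.00j], [-0.06+0.00j, 0.04-0.00j, -0.09+0.00j, (-0.03+0j)]]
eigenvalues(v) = [(0.47+1.6j), (0.47-1.6j), (-1.33+0j), (0.12+0j)]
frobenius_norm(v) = 3.70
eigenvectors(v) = [[-0.13+0.14j, -0.13-0.14j, (-0.85+0j), (-0.58+0j)], [-0.15+0.54j, -0.15-0.54j, (-0.32+0j), 0.19+0.00j], [-0.20+0.15j, -0.20-0.15j, (0.34+0j), -0.50+0.00j], [0.77+0.00j, (0.77-0j), (0.24+0j), (0.62+0j)]]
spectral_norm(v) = 3.00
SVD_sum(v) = [[-0.15, -0.18, -0.18, -0.25], [-0.51, -0.6, -0.62, -0.85], [-0.37, -0.44, -0.46, -0.62], [0.96, 1.14, 1.18, 1.62]] + [[-0.73, 0.5, 0.59, -0.35], [-0.81, 0.56, 0.65, -0.38], [0.26, -0.18, -0.21, 0.12], [-0.44, 0.3, 0.35, -0.21]] + [[-0.19, -0.54, 0.36, 0.23], [0.16, 0.45, -0.3, -0.19], [0.14, 0.39, -0.26, -0.17], [0.11, 0.30, -0.2, -0.13]] + [[0.02,  -0.0,  0.02,  -0.02], [-0.01,  0.00,  -0.01,  0.01], [0.03,  -0.01,  0.03,  -0.03], [0.01,  -0.0,  0.01,  -0.01]]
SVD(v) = [[-0.13, 0.61, 0.63, -0.47], [-0.44, 0.67, -0.52, 0.29], [-0.32, -0.22, -0.46, -0.80], [0.83, 0.36, -0.35, -0.23]] @ diag([3.0040891012691433, 1.8422296145715045, 1.1375153302654084, 0.06926465363265834]) @ [[0.39, 0.46, 0.47, 0.65], [-0.65, 0.45, 0.53, -0.31], [-0.26, -0.76, 0.51, 0.32], [-0.6, 0.14, -0.49, 0.62]]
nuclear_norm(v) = 6.05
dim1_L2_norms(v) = [1.38, 1.9, 1.16, 2.62]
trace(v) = -0.27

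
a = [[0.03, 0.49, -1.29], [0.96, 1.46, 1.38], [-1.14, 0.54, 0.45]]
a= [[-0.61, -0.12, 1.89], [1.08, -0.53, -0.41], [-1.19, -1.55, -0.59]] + [[0.64, 0.61, -3.18], [-0.12, 1.99, 1.79], [0.05, 2.09, 1.04]]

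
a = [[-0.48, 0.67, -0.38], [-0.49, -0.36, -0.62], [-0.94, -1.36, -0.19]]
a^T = [[-0.48, -0.49, -0.94], [0.67, -0.36, -1.36], [-0.38, -0.62, -0.19]]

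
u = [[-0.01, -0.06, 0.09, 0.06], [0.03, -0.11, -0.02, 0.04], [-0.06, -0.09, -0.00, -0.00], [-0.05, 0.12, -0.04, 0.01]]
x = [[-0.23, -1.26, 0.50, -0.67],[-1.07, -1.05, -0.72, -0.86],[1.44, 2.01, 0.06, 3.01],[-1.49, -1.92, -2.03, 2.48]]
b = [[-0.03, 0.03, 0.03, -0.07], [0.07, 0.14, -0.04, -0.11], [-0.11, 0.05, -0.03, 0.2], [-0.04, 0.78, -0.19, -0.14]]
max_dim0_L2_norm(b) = 0.79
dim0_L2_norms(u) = [0.08, 0.2, 0.1, 0.07]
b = x @ u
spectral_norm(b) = 0.83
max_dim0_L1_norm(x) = 7.02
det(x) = -0.00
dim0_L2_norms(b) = [0.14, 0.79, 0.2, 0.28]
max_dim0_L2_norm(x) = 4.05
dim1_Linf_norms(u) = [0.09, 0.11, 0.09, 0.12]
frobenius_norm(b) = 0.88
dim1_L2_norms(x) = [1.53, 1.87, 3.9, 4.02]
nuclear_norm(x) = 9.46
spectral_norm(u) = 0.21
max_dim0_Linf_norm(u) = 0.12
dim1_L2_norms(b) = [0.09, 0.2, 0.24, 0.82]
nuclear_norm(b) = 1.17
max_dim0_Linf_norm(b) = 0.78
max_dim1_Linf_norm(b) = 0.78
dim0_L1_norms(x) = [4.23, 6.24, 3.31, 7.02]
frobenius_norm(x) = 6.10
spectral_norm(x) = 4.41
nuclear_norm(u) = 0.43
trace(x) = 1.26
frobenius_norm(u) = 0.25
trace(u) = -0.11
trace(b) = -0.06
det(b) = -0.00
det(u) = -0.00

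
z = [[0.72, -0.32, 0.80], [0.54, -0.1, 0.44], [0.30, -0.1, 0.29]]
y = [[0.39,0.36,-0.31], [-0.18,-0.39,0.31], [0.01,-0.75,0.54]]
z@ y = [[0.35, -0.22, 0.11], [0.23, -0.10, 0.04], [0.14, -0.07, 0.03]]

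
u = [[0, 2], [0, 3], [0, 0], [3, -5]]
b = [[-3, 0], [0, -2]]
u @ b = [[0, -4], [0, -6], [0, 0], [-9, 10]]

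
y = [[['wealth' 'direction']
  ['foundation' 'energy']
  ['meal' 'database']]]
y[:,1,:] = [['foundation', 'energy']]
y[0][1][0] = 'foundation'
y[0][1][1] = 'energy'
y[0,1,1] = 'energy'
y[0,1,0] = 'foundation'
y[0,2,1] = 'database'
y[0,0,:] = ['wealth', 'direction']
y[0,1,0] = 'foundation'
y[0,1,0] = 'foundation'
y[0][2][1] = 'database'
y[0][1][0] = 'foundation'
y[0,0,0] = 'wealth'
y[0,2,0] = 'meal'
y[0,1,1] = 'energy'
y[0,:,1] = ['direction', 'energy', 'database']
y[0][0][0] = 'wealth'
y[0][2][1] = 'database'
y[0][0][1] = 'direction'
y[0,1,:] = ['foundation', 'energy']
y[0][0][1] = 'direction'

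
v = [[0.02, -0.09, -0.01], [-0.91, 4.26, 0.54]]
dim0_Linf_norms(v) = [0.91, 4.26, 0.54]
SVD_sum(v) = [[0.02, -0.09, -0.01], [-0.91, 4.26, 0.54]] + [[0.00, -0.00, 0.00], [0.00, -0.0, 0.00]]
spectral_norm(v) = 4.39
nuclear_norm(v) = 4.39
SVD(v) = [[-0.02, 1.00], [1.00, 0.02]] @ diag([4.390432486384486, 0.0016070157859903954]) @ [[-0.21, 0.97, 0.12], [0.48, -0.01, 0.88]]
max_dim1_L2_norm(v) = 4.39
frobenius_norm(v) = 4.39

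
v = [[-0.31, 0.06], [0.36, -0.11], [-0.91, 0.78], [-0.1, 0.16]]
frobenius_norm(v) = 1.31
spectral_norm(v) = 1.29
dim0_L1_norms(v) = [1.68, 1.11]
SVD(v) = [[-0.22, 0.66],  [0.27, -0.62],  [-0.93, -0.29],  [-0.14, -0.31]] @ diag([1.2913673318219392, 0.2141737946226973]) @ [[0.79, -0.61], [-0.61, -0.79]]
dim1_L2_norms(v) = [0.32, 0.38, 1.2, 0.19]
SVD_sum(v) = [[-0.22, 0.17], [0.28, -0.21], [-0.95, 0.73], [-0.14, 0.11]] + [[-0.09, -0.11], [0.08, 0.10], [0.04, 0.05], [0.04, 0.05]]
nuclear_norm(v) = 1.51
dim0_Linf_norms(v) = [0.91, 0.78]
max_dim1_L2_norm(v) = 1.2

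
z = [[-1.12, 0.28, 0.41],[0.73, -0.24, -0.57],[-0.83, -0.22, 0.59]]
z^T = [[-1.12, 0.73, -0.83], [0.28, -0.24, -0.22], [0.41, -0.57, 0.59]]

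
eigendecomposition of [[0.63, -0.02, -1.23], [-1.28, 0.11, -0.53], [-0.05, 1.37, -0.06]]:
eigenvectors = [[(-0.72+0j), (-0.29-0.37j), -0.29+0.37j], [0.50+0.00j, 0.14-0.60j, 0.14+0.60j], [0.48+0.00j, (-0.63+0j), -0.63-0.00j]]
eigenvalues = [(1.45+0j), (-0.39+1.28j), (-0.39-1.28j)]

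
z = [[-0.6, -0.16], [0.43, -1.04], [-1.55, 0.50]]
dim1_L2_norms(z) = [0.62, 1.13, 1.63]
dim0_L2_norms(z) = [1.72, 1.16]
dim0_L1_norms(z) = [2.58, 1.7]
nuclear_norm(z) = 2.76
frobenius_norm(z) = 2.07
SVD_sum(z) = [[-0.41, 0.21],[0.76, -0.40],[-1.43, 0.74]] + [[-0.19, -0.37],[-0.33, -0.64],[-0.12, -0.24]]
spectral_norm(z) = 1.88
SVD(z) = [[-0.24,-0.48],[0.46,-0.82],[-0.85,-0.31]] @ diag([1.8790662634538666, 0.879607854415549]) @ [[0.89, -0.46], [0.46, 0.89]]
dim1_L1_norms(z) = [0.76, 1.47, 2.05]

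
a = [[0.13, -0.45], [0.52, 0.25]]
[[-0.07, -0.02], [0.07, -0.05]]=a @ [[0.05, -0.11], [0.18, 0.02]]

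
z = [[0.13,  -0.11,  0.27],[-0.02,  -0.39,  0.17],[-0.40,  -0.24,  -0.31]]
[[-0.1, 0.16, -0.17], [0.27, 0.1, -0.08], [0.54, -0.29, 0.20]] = z @ [[-0.36, 0.86, 0.18], [-0.91, -0.27, -0.13], [-0.56, 0.05, -0.77]]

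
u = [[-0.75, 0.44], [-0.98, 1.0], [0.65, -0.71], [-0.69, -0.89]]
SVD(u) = [[-0.44,  0.20], [-0.74,  0.01], [0.51,  0.02], [0.08,  0.98]] @ diag([1.9009349546311731, 1.1391866827967132]) @ [[0.70, -0.72], [-0.72, -0.70]]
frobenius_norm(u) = 2.22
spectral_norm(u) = 1.90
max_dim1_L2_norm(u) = 1.4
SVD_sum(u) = [[-0.58, 0.6], [-0.98, 1.0], [0.67, -0.69], [0.11, -0.11]] + [[-0.17, -0.16], [-0.0, -0.0], [-0.02, -0.02], [-0.8, -0.78]]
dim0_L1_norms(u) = [3.07, 3.04]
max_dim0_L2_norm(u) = 1.58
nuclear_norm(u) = 3.04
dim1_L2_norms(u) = [0.87, 1.4, 0.96, 1.13]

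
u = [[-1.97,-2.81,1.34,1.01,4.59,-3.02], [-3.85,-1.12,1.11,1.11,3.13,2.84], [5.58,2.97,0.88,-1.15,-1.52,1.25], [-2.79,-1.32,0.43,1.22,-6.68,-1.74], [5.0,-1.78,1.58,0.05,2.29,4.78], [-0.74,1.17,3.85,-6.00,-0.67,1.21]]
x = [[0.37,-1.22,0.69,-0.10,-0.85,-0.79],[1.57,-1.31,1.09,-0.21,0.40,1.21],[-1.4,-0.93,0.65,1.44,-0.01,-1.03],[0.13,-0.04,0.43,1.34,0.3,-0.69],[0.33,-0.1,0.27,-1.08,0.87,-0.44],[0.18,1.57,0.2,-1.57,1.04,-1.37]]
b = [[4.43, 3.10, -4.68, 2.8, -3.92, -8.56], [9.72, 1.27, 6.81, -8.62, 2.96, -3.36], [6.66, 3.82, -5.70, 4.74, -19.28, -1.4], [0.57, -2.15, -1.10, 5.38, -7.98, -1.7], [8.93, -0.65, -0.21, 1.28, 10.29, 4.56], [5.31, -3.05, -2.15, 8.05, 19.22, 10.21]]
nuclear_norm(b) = 80.72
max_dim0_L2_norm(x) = 2.75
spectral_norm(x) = 3.50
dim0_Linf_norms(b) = [9.72, 3.82, 6.81, 8.62, 19.28, 10.21]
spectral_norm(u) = 10.57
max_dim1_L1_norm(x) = 5.93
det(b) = 239990.84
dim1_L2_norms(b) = [12.15, 15.39, 22.08, 10.08, 14.44, 24.1]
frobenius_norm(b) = 41.99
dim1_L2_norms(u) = [6.69, 6.03, 6.78, 7.67, 7.67, 7.39]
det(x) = -11.28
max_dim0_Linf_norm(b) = 19.28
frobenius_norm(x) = 5.45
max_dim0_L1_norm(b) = 63.65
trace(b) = 25.88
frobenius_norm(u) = 17.30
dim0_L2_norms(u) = [9.12, 4.92, 4.62, 6.41, 9.14, 6.79]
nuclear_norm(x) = 11.54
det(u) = -21462.03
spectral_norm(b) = 32.96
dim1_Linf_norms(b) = [8.56, 9.72, 19.28, 7.98, 10.29, 19.22]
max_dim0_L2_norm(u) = 9.14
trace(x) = 0.55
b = x @ u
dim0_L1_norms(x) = [3.98, 5.17, 3.33, 5.74, 3.47, 5.53]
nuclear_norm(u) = 37.82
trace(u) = 2.51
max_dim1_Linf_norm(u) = 6.68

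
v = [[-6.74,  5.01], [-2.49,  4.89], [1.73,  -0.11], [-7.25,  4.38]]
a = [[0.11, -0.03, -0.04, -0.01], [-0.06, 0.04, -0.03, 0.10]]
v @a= [[-1.04,0.40,0.12,0.57], [-0.57,0.27,-0.05,0.51], [0.20,-0.06,-0.07,-0.03], [-1.06,0.39,0.16,0.51]]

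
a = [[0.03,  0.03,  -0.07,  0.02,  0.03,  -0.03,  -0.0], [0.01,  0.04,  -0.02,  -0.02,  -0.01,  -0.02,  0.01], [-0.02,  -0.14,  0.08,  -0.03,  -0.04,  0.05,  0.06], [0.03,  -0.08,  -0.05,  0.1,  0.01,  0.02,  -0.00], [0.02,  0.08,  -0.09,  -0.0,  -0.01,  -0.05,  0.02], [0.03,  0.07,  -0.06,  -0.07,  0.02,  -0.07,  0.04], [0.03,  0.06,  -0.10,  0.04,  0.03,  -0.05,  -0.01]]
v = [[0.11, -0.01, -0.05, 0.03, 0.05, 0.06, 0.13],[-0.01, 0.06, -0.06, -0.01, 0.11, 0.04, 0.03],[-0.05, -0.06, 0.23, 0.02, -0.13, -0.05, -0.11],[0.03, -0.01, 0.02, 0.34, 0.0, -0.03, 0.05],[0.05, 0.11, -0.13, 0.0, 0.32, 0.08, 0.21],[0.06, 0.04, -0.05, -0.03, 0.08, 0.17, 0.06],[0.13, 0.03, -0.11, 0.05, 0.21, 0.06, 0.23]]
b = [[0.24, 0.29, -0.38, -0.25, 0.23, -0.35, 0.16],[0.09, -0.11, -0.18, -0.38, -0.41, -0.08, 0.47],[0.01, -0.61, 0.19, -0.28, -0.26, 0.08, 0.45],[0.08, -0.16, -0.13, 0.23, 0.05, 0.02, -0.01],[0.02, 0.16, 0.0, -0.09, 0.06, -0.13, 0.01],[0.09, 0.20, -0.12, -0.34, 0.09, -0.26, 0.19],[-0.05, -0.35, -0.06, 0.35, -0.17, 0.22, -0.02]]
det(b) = 0.00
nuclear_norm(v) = 1.48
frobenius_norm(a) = 0.35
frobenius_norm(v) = 0.80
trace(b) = 0.33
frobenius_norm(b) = 1.64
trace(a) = 0.16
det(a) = -0.00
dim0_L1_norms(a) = [0.17, 0.5, 0.47, 0.28, 0.15, 0.29, 0.14]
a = v @ b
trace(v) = 1.46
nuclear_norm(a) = 0.62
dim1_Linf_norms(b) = [0.38, 0.47, 0.61, 0.23, 0.16, 0.34, 0.35]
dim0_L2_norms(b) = [0.29, 0.83, 0.5, 0.76, 0.58, 0.52, 0.7]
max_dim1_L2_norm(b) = 0.87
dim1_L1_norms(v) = [0.44, 0.32, 0.65, 0.48, 0.9, 0.49, 0.82]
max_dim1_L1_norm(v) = 0.9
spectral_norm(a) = 0.29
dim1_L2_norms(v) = [0.2, 0.15, 0.3, 0.35, 0.43, 0.22, 0.36]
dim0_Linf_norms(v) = [0.13, 0.11, 0.23, 0.34, 0.32, 0.17, 0.23]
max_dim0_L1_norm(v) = 0.9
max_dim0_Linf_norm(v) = 0.34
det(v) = -0.00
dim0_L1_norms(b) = [0.58, 1.88, 1.06, 1.92, 1.27, 1.14, 1.31]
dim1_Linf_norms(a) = [0.07, 0.04, 0.14, 0.1, 0.09, 0.07, 0.1]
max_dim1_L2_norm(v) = 0.43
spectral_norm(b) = 1.10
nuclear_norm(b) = 3.05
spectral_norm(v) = 0.67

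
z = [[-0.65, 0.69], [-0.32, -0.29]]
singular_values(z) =[0.95, 0.43]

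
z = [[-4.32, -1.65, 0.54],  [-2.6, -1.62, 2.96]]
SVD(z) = [[-0.75, -0.67], [-0.67, 0.75]] @ diag([5.959431509922827, 2.075494176946525]) @ [[0.83, 0.39, -0.4], [0.45, -0.05, 0.89]]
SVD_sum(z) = [[-3.70, -1.72, 1.77], [-3.3, -1.54, 1.58]] + [[-0.62, 0.07, -1.23], [0.70, -0.08, 1.38]]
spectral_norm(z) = 5.96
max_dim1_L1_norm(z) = 7.18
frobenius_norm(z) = 6.31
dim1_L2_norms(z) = [4.66, 4.26]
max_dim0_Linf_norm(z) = 4.32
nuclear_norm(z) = 8.03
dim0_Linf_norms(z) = [4.32, 1.65, 2.96]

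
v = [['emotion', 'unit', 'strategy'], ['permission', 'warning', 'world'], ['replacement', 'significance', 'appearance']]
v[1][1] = 'warning'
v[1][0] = 'permission'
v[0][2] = 'strategy'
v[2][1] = 'significance'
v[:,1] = ['unit', 'warning', 'significance']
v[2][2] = 'appearance'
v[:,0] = ['emotion', 'permission', 'replacement']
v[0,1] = 'unit'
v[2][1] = 'significance'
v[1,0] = 'permission'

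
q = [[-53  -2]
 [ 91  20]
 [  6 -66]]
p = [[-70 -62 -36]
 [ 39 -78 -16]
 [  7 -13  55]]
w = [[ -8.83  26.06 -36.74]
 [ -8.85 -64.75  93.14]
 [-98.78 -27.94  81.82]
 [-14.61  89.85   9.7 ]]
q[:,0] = [-53, 91, 6]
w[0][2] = -36.74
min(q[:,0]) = -53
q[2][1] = -66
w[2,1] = -27.94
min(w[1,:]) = -64.75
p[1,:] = [39, -78, -16]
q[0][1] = -2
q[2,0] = 6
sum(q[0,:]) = -55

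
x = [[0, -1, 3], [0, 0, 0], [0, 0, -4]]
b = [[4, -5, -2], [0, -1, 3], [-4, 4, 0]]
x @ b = [[-12, 13, -3], [0, 0, 0], [16, -16, 0]]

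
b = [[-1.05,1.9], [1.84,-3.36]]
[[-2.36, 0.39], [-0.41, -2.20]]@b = [[3.20, -5.79], [-3.62, 6.61]]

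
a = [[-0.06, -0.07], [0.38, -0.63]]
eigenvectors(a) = [[0.81,0.13],[0.59,0.99]]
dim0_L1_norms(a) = [0.44, 0.7]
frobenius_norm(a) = 0.74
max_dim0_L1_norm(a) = 0.7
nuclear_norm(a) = 0.82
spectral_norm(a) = 0.74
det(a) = 0.06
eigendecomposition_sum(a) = [[-0.12, 0.02], [-0.09, 0.01]] + [[0.06, -0.09], [0.47, -0.64]]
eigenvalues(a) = [-0.11, -0.58]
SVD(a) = [[0.04, 1.00], [1.00, -0.04]] @ diag([0.7363084704825462, 0.08746334258221275]) @ [[0.51, -0.86], [-0.86, -0.51]]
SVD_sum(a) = [[0.02, -0.03], [0.38, -0.63]] + [[-0.08, -0.04], [0.0, 0.0]]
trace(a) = -0.69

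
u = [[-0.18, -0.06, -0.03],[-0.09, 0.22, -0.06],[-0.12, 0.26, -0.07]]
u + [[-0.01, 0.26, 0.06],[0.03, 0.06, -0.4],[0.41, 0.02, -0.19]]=[[-0.19, 0.2, 0.03], [-0.06, 0.28, -0.46], [0.29, 0.28, -0.26]]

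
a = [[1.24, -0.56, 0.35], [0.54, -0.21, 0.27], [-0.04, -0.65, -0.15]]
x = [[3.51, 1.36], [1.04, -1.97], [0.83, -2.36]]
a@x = [[4.06, 1.96], [1.90, 0.51], [-0.94, 1.58]]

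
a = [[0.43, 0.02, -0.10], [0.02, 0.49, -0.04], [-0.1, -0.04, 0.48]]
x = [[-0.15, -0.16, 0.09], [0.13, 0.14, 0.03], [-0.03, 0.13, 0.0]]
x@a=[[-0.08, -0.08, 0.06], [0.06, 0.07, -0.00], [-0.01, 0.06, -0.00]]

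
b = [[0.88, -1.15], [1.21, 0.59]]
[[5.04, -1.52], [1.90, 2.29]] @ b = [[2.60, -6.69], [4.44, -0.83]]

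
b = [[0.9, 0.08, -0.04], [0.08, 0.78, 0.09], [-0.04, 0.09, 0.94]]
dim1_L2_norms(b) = [0.9, 0.79, 0.95]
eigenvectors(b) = [[-0.41, 0.91, -0.08], [0.83, 0.40, 0.38], [-0.38, -0.09, 0.92]]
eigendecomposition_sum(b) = [[0.12, -0.24, 0.11], [-0.24, 0.48, -0.22], [0.11, -0.22, 0.10]] + [[0.78, 0.35, -0.08], [0.35, 0.15, -0.03], [-0.08, -0.03, 0.01]] + [[0.01, -0.03, -0.07], [-0.03, 0.14, 0.34], [-0.07, 0.34, 0.83]]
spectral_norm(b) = 0.98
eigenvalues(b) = [0.7, 0.94, 0.98]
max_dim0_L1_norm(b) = 1.07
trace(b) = 2.62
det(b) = 0.64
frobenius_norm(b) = 1.53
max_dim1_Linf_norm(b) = 0.94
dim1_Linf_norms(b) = [0.9, 0.78, 0.94]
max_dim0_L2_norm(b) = 0.95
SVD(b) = [[-0.08, 0.91, -0.41], [0.38, 0.40, 0.83], [0.92, -0.09, -0.38]] @ diag([0.9807063071454, 0.9395910697329609, 0.6997026231216389]) @ [[-0.08, 0.38, 0.92], [0.91, 0.4, -0.09], [-0.41, 0.83, -0.38]]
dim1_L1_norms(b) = [1.02, 0.95, 1.07]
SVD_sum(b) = [[0.01,-0.03,-0.07], [-0.03,0.14,0.34], [-0.07,0.34,0.83]] + [[0.78, 0.35, -0.08], [0.35, 0.15, -0.03], [-0.08, -0.03, 0.01]] + [[0.12, -0.24, 0.11], [-0.24, 0.48, -0.22], [0.11, -0.22, 0.10]]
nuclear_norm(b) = 2.62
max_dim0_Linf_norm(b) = 0.94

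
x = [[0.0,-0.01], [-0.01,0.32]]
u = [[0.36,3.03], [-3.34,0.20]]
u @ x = [[-0.03, 0.97], [-0.00, 0.1]]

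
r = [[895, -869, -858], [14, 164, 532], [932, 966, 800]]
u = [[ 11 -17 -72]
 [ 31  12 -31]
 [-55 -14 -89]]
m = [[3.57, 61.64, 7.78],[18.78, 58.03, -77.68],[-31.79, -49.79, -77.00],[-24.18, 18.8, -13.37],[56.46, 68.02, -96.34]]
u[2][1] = -14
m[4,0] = 56.46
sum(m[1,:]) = -0.8700000000000045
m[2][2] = -77.0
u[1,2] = -31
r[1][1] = 164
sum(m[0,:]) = 72.99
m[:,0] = [3.57, 18.78, -31.79, -24.18, 56.46]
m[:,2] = [7.78, -77.68, -77.0, -13.37, -96.34]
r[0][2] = -858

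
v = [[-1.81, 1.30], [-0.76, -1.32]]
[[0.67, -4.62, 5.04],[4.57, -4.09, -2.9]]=v@[[-2.02, 3.38, -0.85],[-2.3, 1.15, 2.69]]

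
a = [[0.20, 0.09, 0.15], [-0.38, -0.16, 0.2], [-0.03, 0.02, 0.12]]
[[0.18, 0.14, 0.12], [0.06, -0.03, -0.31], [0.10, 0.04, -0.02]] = a @[[0.09, 0.56, 0.46], [0.45, -0.51, 0.63], [0.82, 0.52, -0.19]]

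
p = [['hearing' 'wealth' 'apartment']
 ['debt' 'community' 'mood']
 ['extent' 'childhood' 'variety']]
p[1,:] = ['debt', 'community', 'mood']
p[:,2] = ['apartment', 'mood', 'variety']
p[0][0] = 'hearing'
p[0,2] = 'apartment'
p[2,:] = ['extent', 'childhood', 'variety']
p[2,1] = 'childhood'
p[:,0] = ['hearing', 'debt', 'extent']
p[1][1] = 'community'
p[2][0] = 'extent'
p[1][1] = 'community'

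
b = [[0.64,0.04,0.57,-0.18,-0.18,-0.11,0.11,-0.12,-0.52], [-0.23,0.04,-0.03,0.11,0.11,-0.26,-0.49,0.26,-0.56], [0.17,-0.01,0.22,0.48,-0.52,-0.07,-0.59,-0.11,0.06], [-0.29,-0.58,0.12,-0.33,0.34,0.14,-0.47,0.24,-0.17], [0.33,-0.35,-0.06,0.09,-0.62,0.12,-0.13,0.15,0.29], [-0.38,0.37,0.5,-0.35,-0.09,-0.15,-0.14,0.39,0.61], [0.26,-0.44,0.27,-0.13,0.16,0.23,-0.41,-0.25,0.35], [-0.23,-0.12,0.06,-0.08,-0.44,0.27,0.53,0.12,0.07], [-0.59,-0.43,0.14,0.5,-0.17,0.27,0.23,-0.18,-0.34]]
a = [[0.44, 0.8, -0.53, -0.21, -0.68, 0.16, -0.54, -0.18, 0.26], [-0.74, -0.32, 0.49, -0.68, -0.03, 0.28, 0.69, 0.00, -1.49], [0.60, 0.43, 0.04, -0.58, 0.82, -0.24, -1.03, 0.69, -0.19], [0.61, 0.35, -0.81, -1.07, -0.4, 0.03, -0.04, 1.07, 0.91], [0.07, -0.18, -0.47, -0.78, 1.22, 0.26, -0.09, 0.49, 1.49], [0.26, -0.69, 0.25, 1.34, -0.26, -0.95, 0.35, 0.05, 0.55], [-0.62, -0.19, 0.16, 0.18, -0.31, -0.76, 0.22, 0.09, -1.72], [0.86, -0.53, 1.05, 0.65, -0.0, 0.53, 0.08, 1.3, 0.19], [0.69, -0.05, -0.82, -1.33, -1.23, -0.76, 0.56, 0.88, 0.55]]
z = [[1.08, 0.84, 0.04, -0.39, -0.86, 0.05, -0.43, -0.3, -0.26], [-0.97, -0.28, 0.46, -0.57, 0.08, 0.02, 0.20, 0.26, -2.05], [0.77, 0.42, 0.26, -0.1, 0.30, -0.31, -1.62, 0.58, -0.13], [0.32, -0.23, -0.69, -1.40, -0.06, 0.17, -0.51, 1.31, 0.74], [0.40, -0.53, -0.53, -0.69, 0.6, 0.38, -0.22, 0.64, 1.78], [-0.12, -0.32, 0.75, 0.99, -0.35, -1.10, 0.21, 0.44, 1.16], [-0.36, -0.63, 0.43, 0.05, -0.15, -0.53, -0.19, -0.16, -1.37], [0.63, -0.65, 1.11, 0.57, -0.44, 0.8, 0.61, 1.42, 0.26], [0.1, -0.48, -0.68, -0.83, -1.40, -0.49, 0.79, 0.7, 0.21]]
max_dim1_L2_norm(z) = 2.42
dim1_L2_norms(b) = [1.05, 0.88, 0.97, 0.99, 0.87, 1.11, 0.88, 0.8, 1.05]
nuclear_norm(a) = 14.74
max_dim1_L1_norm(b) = 2.98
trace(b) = -0.83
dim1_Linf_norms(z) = [1.08, 2.05, 1.62, 1.4, 1.78, 1.16, 1.37, 1.42, 1.4]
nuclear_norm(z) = 16.22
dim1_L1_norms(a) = [3.8, 4.72, 4.62, 5.29, 5.05, 4.7, 4.25, 5.19, 6.87]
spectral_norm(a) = 3.79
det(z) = -2.90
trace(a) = 1.43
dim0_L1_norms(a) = [4.89, 3.54, 4.62, 6.82, 4.95, 3.97, 3.6, 4.75, 7.35]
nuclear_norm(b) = 7.57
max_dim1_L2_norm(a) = 2.53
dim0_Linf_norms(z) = [1.08, 0.84, 1.11, 1.4, 1.4, 1.1, 1.62, 1.42, 2.05]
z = b + a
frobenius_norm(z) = 6.44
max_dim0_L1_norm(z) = 7.96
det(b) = -0.00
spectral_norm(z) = 3.78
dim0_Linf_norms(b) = [0.64, 0.58, 0.57, 0.5, 0.62, 0.27, 0.59, 0.39, 0.61]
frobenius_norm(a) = 6.13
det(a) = -0.01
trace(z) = 0.60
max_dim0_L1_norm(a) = 7.35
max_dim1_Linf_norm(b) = 0.64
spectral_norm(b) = 1.28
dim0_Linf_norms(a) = [0.86, 0.8, 1.05, 1.34, 1.23, 0.95, 1.03, 1.3, 1.72]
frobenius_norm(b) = 2.89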